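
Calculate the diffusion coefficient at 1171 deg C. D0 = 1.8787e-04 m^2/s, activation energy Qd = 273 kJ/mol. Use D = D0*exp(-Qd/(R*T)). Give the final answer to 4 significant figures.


D = D0 * exp(-Qd / (R*T))
T = 1444.15 K
D = 1.8787e-04 * exp(-273e3 / (8.314 * 1444.15))
D = 2.507e-14 m^2/s


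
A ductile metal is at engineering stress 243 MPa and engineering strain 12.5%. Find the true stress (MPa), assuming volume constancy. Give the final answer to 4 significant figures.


sigma_true = sigma_eng * (1 + epsilon_eng)
sigma_true = 243 * (1 + 0.125)
sigma_true = 273.4 MPa


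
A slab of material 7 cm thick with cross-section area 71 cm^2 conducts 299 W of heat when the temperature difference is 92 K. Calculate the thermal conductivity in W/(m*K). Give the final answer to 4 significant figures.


k = Q*L / (A*dT)
L = 0.07 m, A = 7.1e-03 m^2
k = 299 * 0.07 / (7.1e-03 * 92)
k = 32.04 W/(m*K)


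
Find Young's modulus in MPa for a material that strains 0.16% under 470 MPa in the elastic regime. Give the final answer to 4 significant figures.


E = sigma / epsilon
epsilon = 0.16% = 1.6e-03
E = 470 / 1.6e-03
E = 293800 MPa


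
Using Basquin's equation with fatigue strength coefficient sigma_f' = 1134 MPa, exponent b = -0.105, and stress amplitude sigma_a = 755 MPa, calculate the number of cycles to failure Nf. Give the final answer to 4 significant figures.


sigma_a = sigma_f' * (2*Nf)^b
2*Nf = (sigma_a / sigma_f')^(1/b)
2*Nf = (755 / 1134)^(1/-0.105)
2*Nf = 48.1431
Nf = 24.07 cycles


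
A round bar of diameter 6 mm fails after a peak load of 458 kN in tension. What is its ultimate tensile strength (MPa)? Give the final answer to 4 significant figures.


A0 = pi*(d/2)^2 = pi*(6/2)^2 = 28.2743 mm^2
UTS = F_max / A0 = 458*1000 / 28.2743
UTS = 16200 MPa


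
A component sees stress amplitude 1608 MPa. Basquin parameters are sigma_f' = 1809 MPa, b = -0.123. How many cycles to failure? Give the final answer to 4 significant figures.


sigma_a = sigma_f' * (2*Nf)^b
2*Nf = (sigma_a / sigma_f')^(1/b)
2*Nf = (1608 / 1809)^(1/-0.123)
2*Nf = 2.6054
Nf = 1.303 cycles


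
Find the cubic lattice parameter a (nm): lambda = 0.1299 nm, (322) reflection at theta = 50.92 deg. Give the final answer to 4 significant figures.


d = lambda / (2*sin(theta))
d = 0.1299 / (2*sin(50.92 deg))
d = 0.0836697 nm
a = d * sqrt(h^2+k^2+l^2) = 0.0836697 * sqrt(17)
a = 0.345 nm


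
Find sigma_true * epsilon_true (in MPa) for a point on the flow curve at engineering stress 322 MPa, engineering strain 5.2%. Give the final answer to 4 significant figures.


sigma_true = sigma_eng * (1 + epsilon_eng)
sigma_true = 322 * (1 + 0.052) = 338.744 MPa
epsilon_true = ln(1 + epsilon_eng)
epsilon_true = ln(1 + 0.052) = 0.0506931
sigma_true * epsilon_true = 338.744 * 0.0506931 = 17.17 MPa


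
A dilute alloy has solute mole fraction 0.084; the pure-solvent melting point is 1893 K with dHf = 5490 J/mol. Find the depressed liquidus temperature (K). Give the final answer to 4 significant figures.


dT = R*Tm^2*x / dHf
dT = 8.314 * 1893^2 * 0.084 / 5490
dT = 455.846 K
T_new = 1893 - 455.846 = 1437 K


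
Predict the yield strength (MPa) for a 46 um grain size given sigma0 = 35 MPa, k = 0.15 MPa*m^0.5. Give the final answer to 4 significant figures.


sigma_y = sigma0 + k / sqrt(d)
d = 46 um = 4.6e-05 m
sigma_y = 35 + 0.15 / sqrt(4.6e-05)
sigma_y = 57.12 MPa


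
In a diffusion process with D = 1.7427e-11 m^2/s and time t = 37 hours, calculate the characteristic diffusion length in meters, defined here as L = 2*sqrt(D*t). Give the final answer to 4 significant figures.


t = 37 hr = 133200 s
Diffusion length = 2*sqrt(D*t)
= 2*sqrt(1.7427e-11 * 133200)
= 3.047e-03 m


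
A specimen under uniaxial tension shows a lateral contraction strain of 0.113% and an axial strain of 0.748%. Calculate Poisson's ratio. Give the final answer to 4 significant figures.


nu = -epsilon_lat / epsilon_axial
Lateral strain is contraction (negative), so using magnitudes:
nu = 0.113 / 0.748
nu = 0.1511


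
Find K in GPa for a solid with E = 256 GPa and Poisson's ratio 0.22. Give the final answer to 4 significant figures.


K = E / (3*(1-2*nu))
K = 256 / (3*(1-2*0.22))
K = 152.4 GPa


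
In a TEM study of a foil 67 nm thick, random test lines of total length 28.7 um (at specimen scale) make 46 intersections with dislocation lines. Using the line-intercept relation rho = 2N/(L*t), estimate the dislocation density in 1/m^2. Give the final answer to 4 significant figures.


rho = 2N / (L * t)
L = 28.7 um = 2.87e-05 m, t = 67 nm = 6.7e-08 m
rho = 2 * 46 / (2.87e-05 * 6.7e-08)
rho = 4.784e+13 1/m^2


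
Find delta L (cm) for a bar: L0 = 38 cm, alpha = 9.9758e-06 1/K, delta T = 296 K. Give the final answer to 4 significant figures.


dL = L0 * alpha * dT
dL = 38 * 9.9758e-06 * 296
dL = 0.1122 cm


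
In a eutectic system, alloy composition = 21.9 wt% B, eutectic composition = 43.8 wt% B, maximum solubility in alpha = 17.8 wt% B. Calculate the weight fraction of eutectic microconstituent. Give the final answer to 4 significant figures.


f_primary = (C_e - C0) / (C_e - C_alpha_max)
f_primary = (43.8 - 21.9) / (43.8 - 17.8)
f_primary = 0.842308
f_eutectic = 1 - 0.842308 = 0.1577


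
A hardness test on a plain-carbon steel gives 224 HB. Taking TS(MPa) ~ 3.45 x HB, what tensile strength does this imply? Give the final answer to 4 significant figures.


TS (MPa) = 3.45 * HB
TS = 3.45 * 224
TS = 772.8 MPa


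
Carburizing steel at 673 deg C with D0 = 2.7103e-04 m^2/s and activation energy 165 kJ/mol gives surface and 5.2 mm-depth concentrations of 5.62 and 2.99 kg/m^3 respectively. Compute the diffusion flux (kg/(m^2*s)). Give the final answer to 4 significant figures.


Step 1: D = D0 * exp(-Qd/(R*T))
T = 673 + 273.15 = 946.15 K
D = 2.7103e-04 * exp(-165e3 / (8.314 * 946.15)) = 2.10591e-13 m^2/s
Step 2: J = D * (C1 - C2) / dx
J = 2.10591e-13 * (5.62 - 2.99) / 5.2e-03
J = 1.065e-10 kg/(m^2*s)


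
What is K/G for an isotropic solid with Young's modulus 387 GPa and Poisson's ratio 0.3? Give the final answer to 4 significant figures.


G = E / (2*(1+nu))
G = 387 / (2*(1+0.3)) = 148.846 GPa
K = E / (3*(1-2*nu))
K = 387 / (3*(1-2*0.3)) = 322.5 GPa
K/G = 322.5 / 148.846 = 2.167


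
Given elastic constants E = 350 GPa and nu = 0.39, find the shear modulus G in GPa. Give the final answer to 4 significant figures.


G = E / (2*(1+nu))
G = 350 / (2*(1+0.39))
G = 125.9 GPa


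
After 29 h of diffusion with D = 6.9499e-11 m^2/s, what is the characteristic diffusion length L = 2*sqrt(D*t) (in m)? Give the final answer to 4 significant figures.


t = 29 hr = 104400 s
Diffusion length = 2*sqrt(D*t)
= 2*sqrt(6.9499e-11 * 104400)
= 5.387e-03 m


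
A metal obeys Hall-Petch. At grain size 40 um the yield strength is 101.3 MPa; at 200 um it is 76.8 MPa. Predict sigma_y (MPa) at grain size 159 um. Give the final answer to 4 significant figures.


sigma_y = sigma0 + k / sqrt(d)
1/sqrt(d1) = 1/sqrt(4e-05) = 158.114;  1/sqrt(d2) = 70.7107
k = (sigma1 - sigma2) / (1/sqrt(d1) - 1/sqrt(d2)) = (101.3 - 76.8) / (158.114 - 70.7107) = 0.28031 MPa*m^0.5
sigma0 = sigma1 - k/sqrt(d1) = 101.3 - 0.28031*158.114 = 56.9791 MPa
sigma_y(d3) = 56.9791 + 0.28031 / sqrt(1.59e-04) = 79.21 MPa


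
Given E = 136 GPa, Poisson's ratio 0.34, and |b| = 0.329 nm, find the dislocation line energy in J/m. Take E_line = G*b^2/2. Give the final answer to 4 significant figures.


Step 1: G = E / (2*(1+nu))
G = 136 / (2*(1+0.34)) = 50.7463 GPa = 5.07463e+10 Pa
Step 2: E_line = G*b^2/2
b = 0.329 nm = 3.29e-10 m
E_line = 0.5 * 5.07463e+10 * (3.29e-10)^2 = 2.746e-09 J/m


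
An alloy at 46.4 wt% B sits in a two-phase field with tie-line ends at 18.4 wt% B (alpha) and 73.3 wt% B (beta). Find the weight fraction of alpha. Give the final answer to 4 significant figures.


f_alpha = (C_beta - C0) / (C_beta - C_alpha)
f_alpha = (73.3 - 46.4) / (73.3 - 18.4)
f_alpha = 0.49


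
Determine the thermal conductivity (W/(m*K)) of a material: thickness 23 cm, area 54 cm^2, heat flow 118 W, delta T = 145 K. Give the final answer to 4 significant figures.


k = Q*L / (A*dT)
L = 0.23 m, A = 5.4e-03 m^2
k = 118 * 0.23 / (5.4e-03 * 145)
k = 34.66 W/(m*K)


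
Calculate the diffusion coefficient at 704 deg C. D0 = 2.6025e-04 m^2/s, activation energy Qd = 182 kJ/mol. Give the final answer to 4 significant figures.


D = D0 * exp(-Qd / (R*T))
T = 977.15 K
D = 2.6025e-04 * exp(-182e3 / (8.314 * 977.15))
D = 4.853e-14 m^2/s


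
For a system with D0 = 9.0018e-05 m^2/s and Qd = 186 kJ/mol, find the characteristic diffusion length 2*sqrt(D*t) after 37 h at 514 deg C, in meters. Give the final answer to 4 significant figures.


Step 1: D = D0 * exp(-Qd/(R*T))
T = 787.15 K
D = 9.0018e-05 * exp(-186e3 / (8.314 * 787.15)) = 4.08388e-17 m^2/s
Step 2: L = 2*sqrt(D*t)
t = 37 h = 133200 s
L = 2*sqrt(4.08388e-17 * 133200) = 4.665e-06 m


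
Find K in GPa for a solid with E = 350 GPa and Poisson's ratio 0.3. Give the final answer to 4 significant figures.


K = E / (3*(1-2*nu))
K = 350 / (3*(1-2*0.3))
K = 291.7 GPa


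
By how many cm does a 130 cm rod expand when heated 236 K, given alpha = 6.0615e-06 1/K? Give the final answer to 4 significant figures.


dL = L0 * alpha * dT
dL = 130 * 6.0615e-06 * 236
dL = 0.186 cm


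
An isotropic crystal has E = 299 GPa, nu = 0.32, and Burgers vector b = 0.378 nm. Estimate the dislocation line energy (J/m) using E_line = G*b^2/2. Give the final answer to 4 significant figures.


Step 1: G = E / (2*(1+nu))
G = 299 / (2*(1+0.32)) = 113.258 GPa = 1.13258e+11 Pa
Step 2: E_line = G*b^2/2
b = 0.378 nm = 3.78e-10 m
E_line = 0.5 * 1.13258e+11 * (3.78e-10)^2 = 8.091e-09 J/m


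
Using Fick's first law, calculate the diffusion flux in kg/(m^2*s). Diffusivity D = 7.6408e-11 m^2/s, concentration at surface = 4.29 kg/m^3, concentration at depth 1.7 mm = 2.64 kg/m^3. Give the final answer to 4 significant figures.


J = -D * (dC/dx) = D * (C1 - C2) / dx
J = 7.6408e-11 * (4.29 - 2.64) / 1.7e-03
J = 7.416e-08 kg/(m^2*s)


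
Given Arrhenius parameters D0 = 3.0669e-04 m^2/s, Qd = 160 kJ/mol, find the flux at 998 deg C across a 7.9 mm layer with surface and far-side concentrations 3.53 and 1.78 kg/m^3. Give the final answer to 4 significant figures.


Step 1: D = D0 * exp(-Qd/(R*T))
T = 998 + 273.15 = 1271.15 K
D = 3.0669e-04 * exp(-160e3 / (8.314 * 1271.15)) = 8.15969e-11 m^2/s
Step 2: J = D * (C1 - C2) / dx
J = 8.15969e-11 * (3.53 - 1.78) / 7.9e-03
J = 1.808e-08 kg/(m^2*s)


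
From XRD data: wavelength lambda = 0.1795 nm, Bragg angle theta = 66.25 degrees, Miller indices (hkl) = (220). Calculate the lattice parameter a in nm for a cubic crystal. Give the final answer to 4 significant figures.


d = lambda / (2*sin(theta))
d = 0.1795 / (2*sin(66.25 deg))
d = 0.0980541 nm
a = d * sqrt(h^2+k^2+l^2) = 0.0980541 * sqrt(8)
a = 0.2773 nm


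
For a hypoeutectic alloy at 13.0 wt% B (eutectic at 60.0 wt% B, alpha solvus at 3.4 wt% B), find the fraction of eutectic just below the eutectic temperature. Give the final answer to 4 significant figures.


f_primary = (C_e - C0) / (C_e - C_alpha_max)
f_primary = (60.0 - 13.0) / (60.0 - 3.4)
f_primary = 0.830389
f_eutectic = 1 - 0.830389 = 0.1696


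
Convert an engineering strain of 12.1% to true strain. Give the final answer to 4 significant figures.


epsilon_true = ln(1 + epsilon_eng)
epsilon_true = ln(1 + 0.121)
epsilon_true = 0.1142


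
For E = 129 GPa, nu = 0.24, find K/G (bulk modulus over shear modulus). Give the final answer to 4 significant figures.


G = E / (2*(1+nu))
G = 129 / (2*(1+0.24)) = 52.0161 GPa
K = E / (3*(1-2*nu))
K = 129 / (3*(1-2*0.24)) = 82.6923 GPa
K/G = 82.6923 / 52.0161 = 1.59


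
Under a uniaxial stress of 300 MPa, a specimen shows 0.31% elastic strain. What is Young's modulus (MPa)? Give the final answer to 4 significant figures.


E = sigma / epsilon
epsilon = 0.31% = 3.1e-03
E = 300 / 3.1e-03
E = 96770 MPa


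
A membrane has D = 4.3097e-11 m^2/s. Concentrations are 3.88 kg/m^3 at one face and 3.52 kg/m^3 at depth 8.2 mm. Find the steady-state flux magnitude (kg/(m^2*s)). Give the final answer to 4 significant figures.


J = -D * (dC/dx) = D * (C1 - C2) / dx
J = 4.3097e-11 * (3.88 - 3.52) / 8.2e-03
J = 1.892e-09 kg/(m^2*s)


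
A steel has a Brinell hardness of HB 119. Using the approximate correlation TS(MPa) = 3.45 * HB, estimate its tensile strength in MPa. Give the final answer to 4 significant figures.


TS (MPa) = 3.45 * HB
TS = 3.45 * 119
TS = 410.6 MPa


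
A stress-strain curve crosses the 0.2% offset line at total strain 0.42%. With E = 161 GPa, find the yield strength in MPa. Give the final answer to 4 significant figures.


Offset strain = 0.002
Elastic strain at yield = total_strain - offset = 4.2e-03 - 0.002 = 2.2e-03
sigma_y = E * elastic_strain = 161000 * 2.2e-03
sigma_y = 354.2 MPa


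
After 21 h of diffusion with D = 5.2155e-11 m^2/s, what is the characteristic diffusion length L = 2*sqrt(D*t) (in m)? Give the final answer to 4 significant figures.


t = 21 hr = 75600 s
Diffusion length = 2*sqrt(D*t)
= 2*sqrt(5.2155e-11 * 75600)
= 3.971e-03 m


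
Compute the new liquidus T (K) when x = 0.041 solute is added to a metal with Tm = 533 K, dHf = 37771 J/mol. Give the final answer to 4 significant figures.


dT = R*Tm^2*x / dHf
dT = 8.314 * 533^2 * 0.041 / 37771
dT = 2.56383 K
T_new = 533 - 2.56383 = 530.4 K


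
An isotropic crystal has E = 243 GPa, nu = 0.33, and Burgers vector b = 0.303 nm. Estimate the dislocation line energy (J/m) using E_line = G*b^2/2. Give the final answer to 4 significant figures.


Step 1: G = E / (2*(1+nu))
G = 243 / (2*(1+0.33)) = 91.3534 GPa = 9.13534e+10 Pa
Step 2: E_line = G*b^2/2
b = 0.303 nm = 3.03e-10 m
E_line = 0.5 * 9.13534e+10 * (3.03e-10)^2 = 4.194e-09 J/m


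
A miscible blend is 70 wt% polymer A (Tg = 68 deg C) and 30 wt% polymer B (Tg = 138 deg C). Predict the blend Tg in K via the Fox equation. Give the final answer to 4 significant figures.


1/Tg = w1/Tg1 + w2/Tg2 (in Kelvin)
Tg1 = 341.15 K, Tg2 = 411.15 K
1/Tg = 0.7/341.15 + 0.3/411.15
Tg = 359.5 K


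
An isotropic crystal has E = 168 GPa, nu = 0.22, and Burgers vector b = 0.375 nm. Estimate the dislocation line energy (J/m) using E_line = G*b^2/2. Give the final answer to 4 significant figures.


Step 1: G = E / (2*(1+nu))
G = 168 / (2*(1+0.22)) = 68.8525 GPa = 6.88525e+10 Pa
Step 2: E_line = G*b^2/2
b = 0.375 nm = 3.75e-10 m
E_line = 0.5 * 6.88525e+10 * (3.75e-10)^2 = 4.841e-09 J/m


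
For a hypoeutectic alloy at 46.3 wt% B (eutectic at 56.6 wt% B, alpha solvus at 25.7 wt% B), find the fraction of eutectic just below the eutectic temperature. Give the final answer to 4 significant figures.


f_primary = (C_e - C0) / (C_e - C_alpha_max)
f_primary = (56.6 - 46.3) / (56.6 - 25.7)
f_primary = 0.333333
f_eutectic = 1 - 0.333333 = 0.6667


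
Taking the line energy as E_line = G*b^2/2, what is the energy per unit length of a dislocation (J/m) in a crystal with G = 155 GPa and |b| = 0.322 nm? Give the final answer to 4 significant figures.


E = G*b^2/2
b = 0.322 nm = 3.22e-10 m
G = 155 GPa = 1.55e+11 Pa
E = 0.5 * 1.55e+11 * (3.22e-10)^2
E = 8.036e-09 J/m


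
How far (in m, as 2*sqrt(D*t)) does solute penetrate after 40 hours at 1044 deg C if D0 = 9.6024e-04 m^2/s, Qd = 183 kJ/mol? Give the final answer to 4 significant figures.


Step 1: D = D0 * exp(-Qd/(R*T))
T = 1317.15 K
D = 9.6024e-04 * exp(-183e3 / (8.314 * 1317.15)) = 5.30674e-11 m^2/s
Step 2: L = 2*sqrt(D*t)
t = 40 h = 144000 s
L = 2*sqrt(5.30674e-11 * 144000) = 5.529e-03 m


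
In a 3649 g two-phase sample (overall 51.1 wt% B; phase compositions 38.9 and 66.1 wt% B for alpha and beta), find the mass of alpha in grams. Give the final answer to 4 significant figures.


f_alpha = (C_beta - C0) / (C_beta - C_alpha)
f_alpha = (66.1 - 51.1) / (66.1 - 38.9) = 0.551471
m_alpha = f_alpha * m_total = 0.551471 * 3649 = 2012 g


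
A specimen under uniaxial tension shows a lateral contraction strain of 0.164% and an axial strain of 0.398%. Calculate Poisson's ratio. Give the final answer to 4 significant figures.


nu = -epsilon_lat / epsilon_axial
Lateral strain is contraction (negative), so using magnitudes:
nu = 0.164 / 0.398
nu = 0.4121


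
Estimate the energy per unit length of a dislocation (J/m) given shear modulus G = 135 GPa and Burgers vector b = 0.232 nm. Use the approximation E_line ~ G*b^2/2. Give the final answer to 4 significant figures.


E = G*b^2/2
b = 0.232 nm = 2.32e-10 m
G = 135 GPa = 1.35e+11 Pa
E = 0.5 * 1.35e+11 * (2.32e-10)^2
E = 3.633e-09 J/m


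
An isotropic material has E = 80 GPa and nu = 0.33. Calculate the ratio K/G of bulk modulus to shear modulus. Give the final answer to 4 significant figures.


G = E / (2*(1+nu))
G = 80 / (2*(1+0.33)) = 30.0752 GPa
K = E / (3*(1-2*nu))
K = 80 / (3*(1-2*0.33)) = 78.4314 GPa
K/G = 78.4314 / 30.0752 = 2.608


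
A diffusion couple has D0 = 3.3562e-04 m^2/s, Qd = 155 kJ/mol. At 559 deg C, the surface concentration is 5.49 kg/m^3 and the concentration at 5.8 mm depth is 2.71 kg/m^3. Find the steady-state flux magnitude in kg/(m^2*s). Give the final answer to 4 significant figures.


Step 1: D = D0 * exp(-Qd/(R*T))
T = 559 + 273.15 = 832.15 K
D = 3.3562e-04 * exp(-155e3 / (8.314 * 832.15)) = 6.25227e-14 m^2/s
Step 2: J = D * (C1 - C2) / dx
J = 6.25227e-14 * (5.49 - 2.71) / 5.8e-03
J = 2.997e-11 kg/(m^2*s)


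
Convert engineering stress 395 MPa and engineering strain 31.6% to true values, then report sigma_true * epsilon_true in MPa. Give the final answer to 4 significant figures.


sigma_true = sigma_eng * (1 + epsilon_eng)
sigma_true = 395 * (1 + 0.316) = 519.82 MPa
epsilon_true = ln(1 + epsilon_eng)
epsilon_true = ln(1 + 0.316) = 0.274597
sigma_true * epsilon_true = 519.82 * 0.274597 = 142.7 MPa


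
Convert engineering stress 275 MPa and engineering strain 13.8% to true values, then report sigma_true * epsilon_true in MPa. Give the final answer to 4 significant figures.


sigma_true = sigma_eng * (1 + epsilon_eng)
sigma_true = 275 * (1 + 0.138) = 312.95 MPa
epsilon_true = ln(1 + epsilon_eng)
epsilon_true = ln(1 + 0.138) = 0.129272
sigma_true * epsilon_true = 312.95 * 0.129272 = 40.46 MPa


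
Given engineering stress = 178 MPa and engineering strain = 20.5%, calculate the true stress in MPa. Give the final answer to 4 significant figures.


sigma_true = sigma_eng * (1 + epsilon_eng)
sigma_true = 178 * (1 + 0.205)
sigma_true = 214.5 MPa


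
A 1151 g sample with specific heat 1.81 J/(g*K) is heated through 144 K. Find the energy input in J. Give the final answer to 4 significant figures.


Q = m * cp * dT
Q = 1151 * 1.81 * 144
Q = 300000 J


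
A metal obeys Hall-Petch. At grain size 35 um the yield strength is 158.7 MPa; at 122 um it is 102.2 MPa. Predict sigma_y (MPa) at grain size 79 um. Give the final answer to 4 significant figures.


sigma_y = sigma0 + k / sqrt(d)
1/sqrt(d1) = 1/sqrt(3.5e-05) = 169.031;  1/sqrt(d2) = 90.5357
k = (sigma1 - sigma2) / (1/sqrt(d1) - 1/sqrt(d2)) = (158.7 - 102.2) / (169.031 - 90.5357) = 0.71979 MPa*m^0.5
sigma0 = sigma1 - k/sqrt(d1) = 158.7 - 0.71979*169.031 = 37.0333 MPa
sigma_y(d3) = 37.0333 + 0.71979 / sqrt(7.9e-05) = 118 MPa


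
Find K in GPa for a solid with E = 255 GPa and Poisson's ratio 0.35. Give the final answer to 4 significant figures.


K = E / (3*(1-2*nu))
K = 255 / (3*(1-2*0.35))
K = 283.3 GPa


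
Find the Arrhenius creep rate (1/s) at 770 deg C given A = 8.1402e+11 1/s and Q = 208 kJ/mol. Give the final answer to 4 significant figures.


rate = A * exp(-Q / (R*T))
T = 770 + 273.15 = 1043.15 K
rate = 8.1402e+11 * exp(-208e3 / (8.314 * 1043.15))
rate = 31.25 1/s


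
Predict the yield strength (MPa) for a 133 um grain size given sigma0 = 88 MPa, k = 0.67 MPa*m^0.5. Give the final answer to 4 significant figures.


sigma_y = sigma0 + k / sqrt(d)
d = 133 um = 1.33e-04 m
sigma_y = 88 + 0.67 / sqrt(1.33e-04)
sigma_y = 146.1 MPa


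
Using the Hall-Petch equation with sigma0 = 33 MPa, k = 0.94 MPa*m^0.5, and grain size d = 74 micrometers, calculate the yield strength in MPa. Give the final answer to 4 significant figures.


sigma_y = sigma0 + k / sqrt(d)
d = 74 um = 7.4e-05 m
sigma_y = 33 + 0.94 / sqrt(7.4e-05)
sigma_y = 142.3 MPa


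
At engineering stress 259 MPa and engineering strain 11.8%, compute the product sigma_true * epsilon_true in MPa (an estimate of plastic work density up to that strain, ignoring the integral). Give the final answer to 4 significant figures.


sigma_true = sigma_eng * (1 + epsilon_eng)
sigma_true = 259 * (1 + 0.118) = 289.562 MPa
epsilon_true = ln(1 + epsilon_eng)
epsilon_true = ln(1 + 0.118) = 0.111541
sigma_true * epsilon_true = 289.562 * 0.111541 = 32.3 MPa


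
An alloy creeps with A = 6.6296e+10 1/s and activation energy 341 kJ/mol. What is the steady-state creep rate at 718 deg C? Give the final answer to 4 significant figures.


rate = A * exp(-Q / (R*T))
T = 718 + 273.15 = 991.15 K
rate = 6.6296e+10 * exp(-341e3 / (8.314 * 991.15))
rate = 7.076e-08 1/s


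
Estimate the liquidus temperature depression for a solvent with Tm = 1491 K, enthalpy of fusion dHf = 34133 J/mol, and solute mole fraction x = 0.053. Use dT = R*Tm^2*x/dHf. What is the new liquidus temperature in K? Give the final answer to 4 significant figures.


dT = R*Tm^2*x / dHf
dT = 8.314 * 1491^2 * 0.053 / 34133
dT = 28.699 K
T_new = 1491 - 28.699 = 1462 K


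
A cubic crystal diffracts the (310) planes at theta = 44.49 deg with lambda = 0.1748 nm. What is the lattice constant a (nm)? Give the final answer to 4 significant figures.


d = lambda / (2*sin(theta))
d = 0.1748 / (2*sin(44.49 deg))
d = 0.124717 nm
a = d * sqrt(h^2+k^2+l^2) = 0.124717 * sqrt(10)
a = 0.3944 nm


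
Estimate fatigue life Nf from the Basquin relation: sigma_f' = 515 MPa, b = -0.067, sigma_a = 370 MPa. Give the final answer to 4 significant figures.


sigma_a = sigma_f' * (2*Nf)^b
2*Nf = (sigma_a / sigma_f')^(1/b)
2*Nf = (370 / 515)^(1/-0.067)
2*Nf = 139.112
Nf = 69.56 cycles


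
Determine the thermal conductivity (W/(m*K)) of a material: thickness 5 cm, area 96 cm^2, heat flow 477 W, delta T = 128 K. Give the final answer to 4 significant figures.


k = Q*L / (A*dT)
L = 0.05 m, A = 9.6e-03 m^2
k = 477 * 0.05 / (9.6e-03 * 128)
k = 19.41 W/(m*K)


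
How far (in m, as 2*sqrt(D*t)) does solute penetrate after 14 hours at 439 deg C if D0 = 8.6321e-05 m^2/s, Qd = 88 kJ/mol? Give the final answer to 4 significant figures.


Step 1: D = D0 * exp(-Qd/(R*T))
T = 712.15 K
D = 8.6321e-05 * exp(-88e3 / (8.314 * 712.15)) = 3.02884e-11 m^2/s
Step 2: L = 2*sqrt(D*t)
t = 14 h = 50400 s
L = 2*sqrt(3.02884e-11 * 50400) = 2.471e-03 m


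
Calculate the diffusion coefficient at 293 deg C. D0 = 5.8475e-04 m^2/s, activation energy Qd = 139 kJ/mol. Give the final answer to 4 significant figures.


D = D0 * exp(-Qd / (R*T))
T = 566.15 K
D = 5.8475e-04 * exp(-139e3 / (8.314 * 566.15))
D = 8.749e-17 m^2/s


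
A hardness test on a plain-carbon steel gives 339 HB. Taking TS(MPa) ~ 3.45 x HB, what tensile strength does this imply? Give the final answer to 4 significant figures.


TS (MPa) = 3.45 * HB
TS = 3.45 * 339
TS = 1170 MPa


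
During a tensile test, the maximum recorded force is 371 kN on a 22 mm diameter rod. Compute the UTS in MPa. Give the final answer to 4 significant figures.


A0 = pi*(d/2)^2 = pi*(22/2)^2 = 380.133 mm^2
UTS = F_max / A0 = 371*1000 / 380.133
UTS = 976 MPa


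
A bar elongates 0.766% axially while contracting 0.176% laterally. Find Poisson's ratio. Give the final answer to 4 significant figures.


nu = -epsilon_lat / epsilon_axial
Lateral strain is contraction (negative), so using magnitudes:
nu = 0.176 / 0.766
nu = 0.2298


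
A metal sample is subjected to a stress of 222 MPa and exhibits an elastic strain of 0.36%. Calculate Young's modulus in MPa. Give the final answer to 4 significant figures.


E = sigma / epsilon
epsilon = 0.36% = 3.6e-03
E = 222 / 3.6e-03
E = 61670 MPa


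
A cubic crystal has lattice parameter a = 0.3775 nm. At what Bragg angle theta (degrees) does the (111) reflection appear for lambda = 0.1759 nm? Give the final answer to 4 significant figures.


d = a / sqrt(h^2+k^2+l^2)
d = 0.3775 / sqrt(3) = 0.21795 nm
lambda = 2*d*sin(theta)  =>  sin(theta) = lambda / (2*d)
sin(theta) = 0.1759 / (2 * 0.21795) = 0.403533
theta = 23.8 deg


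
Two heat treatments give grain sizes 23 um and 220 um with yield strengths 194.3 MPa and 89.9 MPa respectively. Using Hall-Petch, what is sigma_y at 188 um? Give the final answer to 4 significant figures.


sigma_y = sigma0 + k / sqrt(d)
1/sqrt(d1) = 1/sqrt(2.3e-05) = 208.514;  1/sqrt(d2) = 67.42
k = (sigma1 - sigma2) / (1/sqrt(d1) - 1/sqrt(d2)) = (194.3 - 89.9) / (208.514 - 67.42) = 0.73993 MPa*m^0.5
sigma0 = sigma1 - k/sqrt(d1) = 194.3 - 0.73993*208.514 = 40.0139 MPa
sigma_y(d3) = 40.0139 + 0.73993 / sqrt(1.88e-04) = 93.98 MPa


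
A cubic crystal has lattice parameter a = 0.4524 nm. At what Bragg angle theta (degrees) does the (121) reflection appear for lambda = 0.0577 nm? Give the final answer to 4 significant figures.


d = a / sqrt(h^2+k^2+l^2)
d = 0.4524 / sqrt(6) = 0.184692 nm
lambda = 2*d*sin(theta)  =>  sin(theta) = lambda / (2*d)
sin(theta) = 0.0577 / (2 * 0.184692) = 0.156206
theta = 8.987 deg


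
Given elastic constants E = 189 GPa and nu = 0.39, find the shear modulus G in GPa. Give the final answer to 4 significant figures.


G = E / (2*(1+nu))
G = 189 / (2*(1+0.39))
G = 67.99 GPa


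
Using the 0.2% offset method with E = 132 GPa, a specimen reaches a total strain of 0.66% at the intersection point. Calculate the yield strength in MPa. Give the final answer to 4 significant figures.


Offset strain = 0.002
Elastic strain at yield = total_strain - offset = 6.6e-03 - 0.002 = 4.6e-03
sigma_y = E * elastic_strain = 132000 * 4.6e-03
sigma_y = 607.2 MPa


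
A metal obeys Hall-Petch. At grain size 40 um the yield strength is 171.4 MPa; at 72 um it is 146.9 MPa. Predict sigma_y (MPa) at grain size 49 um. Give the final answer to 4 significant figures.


sigma_y = sigma0 + k / sqrt(d)
1/sqrt(d1) = 1/sqrt(4e-05) = 158.114;  1/sqrt(d2) = 117.851
k = (sigma1 - sigma2) / (1/sqrt(d1) - 1/sqrt(d2)) = (171.4 - 146.9) / (158.114 - 117.851) = 0.608503 MPa*m^0.5
sigma0 = sigma1 - k/sqrt(d1) = 171.4 - 0.608503*158.114 = 75.1873 MPa
sigma_y(d3) = 75.1873 + 0.608503 / sqrt(4.9e-05) = 162.1 MPa


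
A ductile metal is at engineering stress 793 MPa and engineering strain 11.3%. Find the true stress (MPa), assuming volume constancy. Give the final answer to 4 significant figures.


sigma_true = sigma_eng * (1 + epsilon_eng)
sigma_true = 793 * (1 + 0.113)
sigma_true = 882.6 MPa


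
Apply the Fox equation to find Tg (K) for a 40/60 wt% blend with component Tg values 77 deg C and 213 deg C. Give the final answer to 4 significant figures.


1/Tg = w1/Tg1 + w2/Tg2 (in Kelvin)
Tg1 = 350.15 K, Tg2 = 486.15 K
1/Tg = 0.4/350.15 + 0.6/486.15
Tg = 420.8 K


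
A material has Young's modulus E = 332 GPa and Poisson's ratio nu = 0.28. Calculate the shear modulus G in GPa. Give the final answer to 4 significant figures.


G = E / (2*(1+nu))
G = 332 / (2*(1+0.28))
G = 129.7 GPa


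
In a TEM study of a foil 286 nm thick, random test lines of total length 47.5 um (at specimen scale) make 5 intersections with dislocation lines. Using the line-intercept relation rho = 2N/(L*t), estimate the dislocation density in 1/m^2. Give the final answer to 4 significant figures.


rho = 2N / (L * t)
L = 47.5 um = 4.75e-05 m, t = 286 nm = 2.86e-07 m
rho = 2 * 5 / (4.75e-05 * 2.86e-07)
rho = 7.361e+11 1/m^2


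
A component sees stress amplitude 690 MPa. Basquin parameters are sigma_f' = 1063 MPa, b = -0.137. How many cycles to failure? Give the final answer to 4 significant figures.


sigma_a = sigma_f' * (2*Nf)^b
2*Nf = (sigma_a / sigma_f')^(1/b)
2*Nf = (690 / 1063)^(1/-0.137)
2*Nf = 23.44
Nf = 11.72 cycles


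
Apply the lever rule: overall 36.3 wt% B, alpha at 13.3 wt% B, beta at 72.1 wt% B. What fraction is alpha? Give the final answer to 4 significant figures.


f_alpha = (C_beta - C0) / (C_beta - C_alpha)
f_alpha = (72.1 - 36.3) / (72.1 - 13.3)
f_alpha = 0.6088


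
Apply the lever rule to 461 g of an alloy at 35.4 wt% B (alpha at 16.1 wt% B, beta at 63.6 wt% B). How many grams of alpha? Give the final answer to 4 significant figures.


f_alpha = (C_beta - C0) / (C_beta - C_alpha)
f_alpha = (63.6 - 35.4) / (63.6 - 16.1) = 0.593684
m_alpha = f_alpha * m_total = 0.593684 * 461 = 273.7 g


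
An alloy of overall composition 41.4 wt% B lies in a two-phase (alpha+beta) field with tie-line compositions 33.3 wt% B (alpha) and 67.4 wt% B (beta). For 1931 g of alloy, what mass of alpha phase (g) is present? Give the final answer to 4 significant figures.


f_alpha = (C_beta - C0) / (C_beta - C_alpha)
f_alpha = (67.4 - 41.4) / (67.4 - 33.3) = 0.762463
m_alpha = f_alpha * m_total = 0.762463 * 1931 = 1472 g


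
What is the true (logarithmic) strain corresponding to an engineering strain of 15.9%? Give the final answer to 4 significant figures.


epsilon_true = ln(1 + epsilon_eng)
epsilon_true = ln(1 + 0.159)
epsilon_true = 0.1476


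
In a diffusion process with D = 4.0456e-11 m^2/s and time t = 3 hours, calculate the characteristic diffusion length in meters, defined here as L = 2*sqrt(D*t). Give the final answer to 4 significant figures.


t = 3 hr = 10800 s
Diffusion length = 2*sqrt(D*t)
= 2*sqrt(4.0456e-11 * 10800)
= 1.322e-03 m


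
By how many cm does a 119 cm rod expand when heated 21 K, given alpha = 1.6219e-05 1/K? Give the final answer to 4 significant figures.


dL = L0 * alpha * dT
dL = 119 * 1.6219e-05 * 21
dL = 0.04053 cm


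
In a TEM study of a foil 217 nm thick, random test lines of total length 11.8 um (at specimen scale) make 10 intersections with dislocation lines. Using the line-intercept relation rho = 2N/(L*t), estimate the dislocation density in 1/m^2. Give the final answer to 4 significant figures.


rho = 2N / (L * t)
L = 11.8 um = 1.18e-05 m, t = 217 nm = 2.17e-07 m
rho = 2 * 10 / (1.18e-05 * 2.17e-07)
rho = 7.811e+12 1/m^2


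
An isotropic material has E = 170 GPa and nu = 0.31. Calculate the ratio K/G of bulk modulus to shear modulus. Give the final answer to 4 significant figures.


G = E / (2*(1+nu))
G = 170 / (2*(1+0.31)) = 64.8855 GPa
K = E / (3*(1-2*nu))
K = 170 / (3*(1-2*0.31)) = 149.123 GPa
K/G = 149.123 / 64.8855 = 2.298


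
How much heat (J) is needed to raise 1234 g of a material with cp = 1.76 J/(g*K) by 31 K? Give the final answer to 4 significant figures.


Q = m * cp * dT
Q = 1234 * 1.76 * 31
Q = 67330 J


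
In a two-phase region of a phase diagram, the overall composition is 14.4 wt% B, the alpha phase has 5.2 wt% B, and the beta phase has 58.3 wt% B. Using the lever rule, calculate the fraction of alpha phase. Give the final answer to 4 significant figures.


f_alpha = (C_beta - C0) / (C_beta - C_alpha)
f_alpha = (58.3 - 14.4) / (58.3 - 5.2)
f_alpha = 0.8267


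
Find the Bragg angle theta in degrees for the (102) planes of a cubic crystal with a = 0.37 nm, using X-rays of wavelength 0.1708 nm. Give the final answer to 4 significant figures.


d = a / sqrt(h^2+k^2+l^2)
d = 0.37 / sqrt(5) = 0.165469 nm
lambda = 2*d*sin(theta)  =>  sin(theta) = lambda / (2*d)
sin(theta) = 0.1708 / (2 * 0.165469) = 0.516109
theta = 31.07 deg


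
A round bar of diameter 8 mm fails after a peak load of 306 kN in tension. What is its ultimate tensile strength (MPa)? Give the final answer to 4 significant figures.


A0 = pi*(d/2)^2 = pi*(8/2)^2 = 50.2655 mm^2
UTS = F_max / A0 = 306*1000 / 50.2655
UTS = 6088 MPa


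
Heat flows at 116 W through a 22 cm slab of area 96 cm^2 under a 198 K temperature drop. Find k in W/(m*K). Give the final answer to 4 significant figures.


k = Q*L / (A*dT)
L = 0.22 m, A = 9.6e-03 m^2
k = 116 * 0.22 / (9.6e-03 * 198)
k = 13.43 W/(m*K)


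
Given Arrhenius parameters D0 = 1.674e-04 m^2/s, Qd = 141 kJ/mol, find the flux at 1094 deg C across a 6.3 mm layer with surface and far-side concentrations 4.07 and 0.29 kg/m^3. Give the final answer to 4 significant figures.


Step 1: D = D0 * exp(-Qd/(R*T))
T = 1094 + 273.15 = 1367.15 K
D = 1.674e-04 * exp(-141e3 / (8.314 * 1367.15)) = 6.86088e-10 m^2/s
Step 2: J = D * (C1 - C2) / dx
J = 6.86088e-10 * (4.07 - 0.29) / 6.3e-03
J = 4.117e-07 kg/(m^2*s)


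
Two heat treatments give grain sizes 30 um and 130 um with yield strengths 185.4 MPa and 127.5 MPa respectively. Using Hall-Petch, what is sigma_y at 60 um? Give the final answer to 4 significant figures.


sigma_y = sigma0 + k / sqrt(d)
1/sqrt(d1) = 1/sqrt(3e-05) = 182.574;  1/sqrt(d2) = 87.7058
k = (sigma1 - sigma2) / (1/sqrt(d1) - 1/sqrt(d2)) = (185.4 - 127.5) / (182.574 - 87.7058) = 0.610319 MPa*m^0.5
sigma0 = sigma1 - k/sqrt(d1) = 185.4 - 0.610319*182.574 = 73.9715 MPa
sigma_y(d3) = 73.9715 + 0.610319 / sqrt(6e-05) = 152.8 MPa


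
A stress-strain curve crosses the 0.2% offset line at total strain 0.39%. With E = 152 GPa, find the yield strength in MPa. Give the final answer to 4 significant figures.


Offset strain = 0.002
Elastic strain at yield = total_strain - offset = 3.9e-03 - 0.002 = 1.9e-03
sigma_y = E * elastic_strain = 152000 * 1.9e-03
sigma_y = 288.8 MPa


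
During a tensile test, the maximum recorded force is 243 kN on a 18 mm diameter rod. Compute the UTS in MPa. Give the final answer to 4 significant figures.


A0 = pi*(d/2)^2 = pi*(18/2)^2 = 254.469 mm^2
UTS = F_max / A0 = 243*1000 / 254.469
UTS = 954.9 MPa


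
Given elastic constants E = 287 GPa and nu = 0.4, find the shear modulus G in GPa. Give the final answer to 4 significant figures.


G = E / (2*(1+nu))
G = 287 / (2*(1+0.4))
G = 102.5 GPa


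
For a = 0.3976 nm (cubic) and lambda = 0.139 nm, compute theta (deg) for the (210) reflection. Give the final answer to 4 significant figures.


d = a / sqrt(h^2+k^2+l^2)
d = 0.3976 / sqrt(5) = 0.177812 nm
lambda = 2*d*sin(theta)  =>  sin(theta) = lambda / (2*d)
sin(theta) = 0.139 / (2 * 0.177812) = 0.390862
theta = 23.01 deg


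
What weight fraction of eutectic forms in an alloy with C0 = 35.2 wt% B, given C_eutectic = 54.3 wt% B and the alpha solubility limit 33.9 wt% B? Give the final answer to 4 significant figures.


f_primary = (C_e - C0) / (C_e - C_alpha_max)
f_primary = (54.3 - 35.2) / (54.3 - 33.9)
f_primary = 0.936275
f_eutectic = 1 - 0.936275 = 0.06373


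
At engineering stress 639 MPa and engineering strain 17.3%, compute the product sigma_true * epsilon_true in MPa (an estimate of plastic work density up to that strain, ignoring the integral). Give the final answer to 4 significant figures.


sigma_true = sigma_eng * (1 + epsilon_eng)
sigma_true = 639 * (1 + 0.173) = 749.547 MPa
epsilon_true = ln(1 + epsilon_eng)
epsilon_true = ln(1 + 0.173) = 0.159565
sigma_true * epsilon_true = 749.547 * 0.159565 = 119.6 MPa


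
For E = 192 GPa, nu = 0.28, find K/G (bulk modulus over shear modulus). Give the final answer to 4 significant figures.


G = E / (2*(1+nu))
G = 192 / (2*(1+0.28)) = 75 GPa
K = E / (3*(1-2*nu))
K = 192 / (3*(1-2*0.28)) = 145.455 GPa
K/G = 145.455 / 75 = 1.939


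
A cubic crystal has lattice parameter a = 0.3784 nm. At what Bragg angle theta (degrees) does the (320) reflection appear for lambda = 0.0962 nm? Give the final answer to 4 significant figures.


d = a / sqrt(h^2+k^2+l^2)
d = 0.3784 / sqrt(13) = 0.104949 nm
lambda = 2*d*sin(theta)  =>  sin(theta) = lambda / (2*d)
sin(theta) = 0.0962 / (2 * 0.104949) = 0.458317
theta = 27.28 deg


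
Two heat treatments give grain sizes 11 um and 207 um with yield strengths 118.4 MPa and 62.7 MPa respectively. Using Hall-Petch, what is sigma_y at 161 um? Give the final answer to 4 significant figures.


sigma_y = sigma0 + k / sqrt(d)
1/sqrt(d1) = 1/sqrt(1.1e-05) = 301.511;  1/sqrt(d2) = 69.5048
k = (sigma1 - sigma2) / (1/sqrt(d1) - 1/sqrt(d2)) = (118.4 - 62.7) / (301.511 - 69.5048) = 0.240079 MPa*m^0.5
sigma0 = sigma1 - k/sqrt(d1) = 118.4 - 0.240079*301.511 = 46.0133 MPa
sigma_y(d3) = 46.0133 + 0.240079 / sqrt(1.61e-04) = 64.93 MPa


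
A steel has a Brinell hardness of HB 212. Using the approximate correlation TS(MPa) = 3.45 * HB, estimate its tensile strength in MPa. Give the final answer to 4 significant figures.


TS (MPa) = 3.45 * HB
TS = 3.45 * 212
TS = 731.4 MPa


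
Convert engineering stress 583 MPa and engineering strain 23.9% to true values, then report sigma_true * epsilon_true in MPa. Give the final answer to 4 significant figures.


sigma_true = sigma_eng * (1 + epsilon_eng)
sigma_true = 583 * (1 + 0.239) = 722.337 MPa
epsilon_true = ln(1 + epsilon_eng)
epsilon_true = ln(1 + 0.239) = 0.214305
sigma_true * epsilon_true = 722.337 * 0.214305 = 154.8 MPa


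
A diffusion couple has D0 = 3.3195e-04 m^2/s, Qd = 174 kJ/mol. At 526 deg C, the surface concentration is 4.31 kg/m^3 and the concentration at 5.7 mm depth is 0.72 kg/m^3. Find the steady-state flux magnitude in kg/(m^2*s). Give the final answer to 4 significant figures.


Step 1: D = D0 * exp(-Qd/(R*T))
T = 526 + 273.15 = 799.15 K
D = 3.3195e-04 * exp(-174e3 / (8.314 * 799.15)) = 1.40457e-15 m^2/s
Step 2: J = D * (C1 - C2) / dx
J = 1.40457e-15 * (4.31 - 0.72) / 5.7e-03
J = 8.846e-13 kg/(m^2*s)


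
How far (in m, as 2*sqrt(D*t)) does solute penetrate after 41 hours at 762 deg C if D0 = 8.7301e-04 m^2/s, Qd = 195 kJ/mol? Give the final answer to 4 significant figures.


Step 1: D = D0 * exp(-Qd/(R*T))
T = 1035.15 K
D = 8.7301e-04 * exp(-195e3 / (8.314 * 1035.15)) = 1.26119e-13 m^2/s
Step 2: L = 2*sqrt(D*t)
t = 41 h = 147600 s
L = 2*sqrt(1.26119e-13 * 147600) = 2.729e-04 m


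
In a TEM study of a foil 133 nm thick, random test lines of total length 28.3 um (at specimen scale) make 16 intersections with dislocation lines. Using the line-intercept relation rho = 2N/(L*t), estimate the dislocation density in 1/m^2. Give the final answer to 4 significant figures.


rho = 2N / (L * t)
L = 28.3 um = 2.83e-05 m, t = 133 nm = 1.33e-07 m
rho = 2 * 16 / (2.83e-05 * 1.33e-07)
rho = 8.502e+12 1/m^2


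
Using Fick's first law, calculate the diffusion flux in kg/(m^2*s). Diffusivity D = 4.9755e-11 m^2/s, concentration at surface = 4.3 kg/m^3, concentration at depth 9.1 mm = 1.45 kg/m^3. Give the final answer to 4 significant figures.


J = -D * (dC/dx) = D * (C1 - C2) / dx
J = 4.9755e-11 * (4.3 - 1.45) / 9.1e-03
J = 1.558e-08 kg/(m^2*s)


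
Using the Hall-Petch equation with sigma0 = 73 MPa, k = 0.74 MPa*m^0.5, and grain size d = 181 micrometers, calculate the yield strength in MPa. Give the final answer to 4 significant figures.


sigma_y = sigma0 + k / sqrt(d)
d = 181 um = 1.81e-04 m
sigma_y = 73 + 0.74 / sqrt(1.81e-04)
sigma_y = 128 MPa


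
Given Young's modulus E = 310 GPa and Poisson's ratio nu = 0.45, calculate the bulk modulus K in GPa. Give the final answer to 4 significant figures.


K = E / (3*(1-2*nu))
K = 310 / (3*(1-2*0.45))
K = 1033 GPa


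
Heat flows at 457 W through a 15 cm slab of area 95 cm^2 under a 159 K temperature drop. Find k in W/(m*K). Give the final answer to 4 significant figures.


k = Q*L / (A*dT)
L = 0.15 m, A = 9.5e-03 m^2
k = 457 * 0.15 / (9.5e-03 * 159)
k = 45.38 W/(m*K)


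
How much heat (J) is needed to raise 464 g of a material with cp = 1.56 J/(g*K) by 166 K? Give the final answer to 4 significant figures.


Q = m * cp * dT
Q = 464 * 1.56 * 166
Q = 120200 J


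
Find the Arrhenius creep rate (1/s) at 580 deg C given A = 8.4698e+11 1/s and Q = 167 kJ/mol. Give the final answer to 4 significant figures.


rate = A * exp(-Q / (R*T))
T = 580 + 273.15 = 853.15 K
rate = 8.4698e+11 * exp(-167e3 / (8.314 * 853.15))
rate = 50.45 1/s
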